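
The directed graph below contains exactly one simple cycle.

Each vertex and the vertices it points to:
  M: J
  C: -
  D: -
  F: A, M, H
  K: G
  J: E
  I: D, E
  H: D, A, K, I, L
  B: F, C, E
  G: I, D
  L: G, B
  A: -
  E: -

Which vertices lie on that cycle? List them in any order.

B, F, H, L

DFS with gray/black marking from F:
F gray
  A gray
  A black
  M gray
    J gray
      E gray
      E black
    J black
  M black
  H gray
    D gray
    D black
    H→A: A black — skip
    K gray
      G gray
        I gray
          I→D: D black — skip
          I→E: E black — skip
        I black
        G→D: D black — skip
      G black
    K black
    H→I: I black — skip
    L gray
      L→G: G black — skip
      B gray
        B→F: F is gray → back edge
Back edge closes the cycle F → H → L → B → F; its vertices are {B, F, H, L}.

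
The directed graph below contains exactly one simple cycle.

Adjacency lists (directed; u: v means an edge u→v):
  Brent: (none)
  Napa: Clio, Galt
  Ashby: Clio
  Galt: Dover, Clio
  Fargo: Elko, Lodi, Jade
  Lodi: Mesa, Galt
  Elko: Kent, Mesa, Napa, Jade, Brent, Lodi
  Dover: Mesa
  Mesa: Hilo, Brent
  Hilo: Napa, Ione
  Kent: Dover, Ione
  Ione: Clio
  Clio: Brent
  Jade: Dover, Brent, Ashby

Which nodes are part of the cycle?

Galt, Hilo, Mesa, Napa, Dover

DFS with gray/black marking from Mesa:
Mesa gray
  Hilo gray
    Napa gray
      Clio gray
        Brent gray
        Brent black
      Clio black
      Galt gray
        Dover gray
          Dover→Mesa: Mesa is gray → back edge
Back edge closes the cycle Mesa → Hilo → Napa → Galt → Dover → Mesa; its vertices are {Galt, Hilo, Mesa, Napa, Dover}.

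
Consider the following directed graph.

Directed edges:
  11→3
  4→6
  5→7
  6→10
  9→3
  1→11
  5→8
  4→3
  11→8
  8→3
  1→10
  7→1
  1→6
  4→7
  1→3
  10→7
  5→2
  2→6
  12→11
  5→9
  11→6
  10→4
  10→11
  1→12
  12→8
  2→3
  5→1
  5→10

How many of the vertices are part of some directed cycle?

A vertex is on a directed cycle iff it belongs to a strongly connected component of size ≥ 2 (or has a self-loop).
The vertices on cycles are {1, 4, 6, 7, 10, 11, 12} — 7 in total.

7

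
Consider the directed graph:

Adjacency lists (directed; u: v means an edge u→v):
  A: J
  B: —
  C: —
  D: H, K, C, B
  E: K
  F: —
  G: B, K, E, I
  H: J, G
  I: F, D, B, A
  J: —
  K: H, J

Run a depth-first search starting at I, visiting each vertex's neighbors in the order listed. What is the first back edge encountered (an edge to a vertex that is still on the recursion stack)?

DFS from I (visiting each vertex's neighbors in the order listed); mark gray on enter, black on exit:
I gray
  F gray
  F black
  D gray
    H gray
      J gray
      J black
      G gray
        B gray
        B black
        K gray
          K→H: H is gray → back edge
First back edge: K → H.

K→H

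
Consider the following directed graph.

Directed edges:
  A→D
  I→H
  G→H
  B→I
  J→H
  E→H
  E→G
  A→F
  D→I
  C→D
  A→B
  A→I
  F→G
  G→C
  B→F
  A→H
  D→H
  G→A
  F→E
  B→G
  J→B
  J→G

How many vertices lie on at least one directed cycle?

A vertex is on a directed cycle iff it belongs to a strongly connected component of size ≥ 2 (or has a self-loop).
The vertices on cycles are {A, B, E, F, G} — 5 in total.

5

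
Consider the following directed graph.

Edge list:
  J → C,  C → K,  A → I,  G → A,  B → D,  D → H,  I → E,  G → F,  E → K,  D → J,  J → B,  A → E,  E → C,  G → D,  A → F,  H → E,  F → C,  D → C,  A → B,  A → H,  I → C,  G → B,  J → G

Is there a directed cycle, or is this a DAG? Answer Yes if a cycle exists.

DFS with white/gray/black marking, starting from C:
C gray
  K gray
  K black
C black
E gray
  E→K: K black — skip
  E→C: C black — skip
E black
A gray
  I gray
    I→C: C black — skip
    I→E: E black — skip
  I black
  F gray
    F→C: C black — skip
  F black
  B gray
    D gray
      D→C: C black — skip
      H gray
        H→E: E black — skip
      H black
      J gray
        J→B: B is gray → back edge
Back edge found, so a cycle exists: B → D → J → B.

Yes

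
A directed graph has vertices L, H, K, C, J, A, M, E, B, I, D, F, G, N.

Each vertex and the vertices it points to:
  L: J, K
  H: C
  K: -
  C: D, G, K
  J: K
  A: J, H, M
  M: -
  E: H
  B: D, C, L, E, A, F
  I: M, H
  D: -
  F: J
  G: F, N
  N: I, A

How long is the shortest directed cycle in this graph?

For each vertex v, BFS finds the shortest path from v back to v.
The shortest such closed walk is C → G → N → I → H → C, length 5.

5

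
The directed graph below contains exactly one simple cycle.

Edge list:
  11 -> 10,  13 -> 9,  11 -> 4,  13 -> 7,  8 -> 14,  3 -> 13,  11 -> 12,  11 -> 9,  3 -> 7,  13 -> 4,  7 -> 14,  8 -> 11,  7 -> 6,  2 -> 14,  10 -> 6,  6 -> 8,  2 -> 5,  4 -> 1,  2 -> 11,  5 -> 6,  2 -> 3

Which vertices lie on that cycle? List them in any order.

6, 8, 10, 11

DFS with gray/black marking from 11:
11 gray
  10 gray
    6 gray
      8 gray
        14 gray
        14 black
        8→11: 11 is gray → back edge
Back edge closes the cycle 11 → 10 → 6 → 8 → 11; its vertices are {6, 8, 10, 11}.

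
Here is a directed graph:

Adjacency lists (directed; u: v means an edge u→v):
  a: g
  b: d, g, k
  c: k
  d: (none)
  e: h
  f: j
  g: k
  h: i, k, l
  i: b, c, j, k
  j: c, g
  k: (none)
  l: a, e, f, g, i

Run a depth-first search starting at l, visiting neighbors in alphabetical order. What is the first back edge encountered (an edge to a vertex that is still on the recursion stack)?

DFS from l (visiting neighbors in alphabetical order); mark gray on enter, black on exit:
l gray
  a gray
    g gray
      k gray
      k black
    g black
  a black
  e gray
    h gray
      i gray
        b gray
          d gray
          d black
          b→g: g black — skip
          b→k: k black — skip
        b black
        c gray
          c→k: k black — skip
        c black
        j gray
          j→c: c black — skip
          j→g: g black — skip
        j black
        i→k: k black — skip
      i black
      h→k: k black — skip
      h→l: l is gray → back edge
First back edge: h → l.

h->l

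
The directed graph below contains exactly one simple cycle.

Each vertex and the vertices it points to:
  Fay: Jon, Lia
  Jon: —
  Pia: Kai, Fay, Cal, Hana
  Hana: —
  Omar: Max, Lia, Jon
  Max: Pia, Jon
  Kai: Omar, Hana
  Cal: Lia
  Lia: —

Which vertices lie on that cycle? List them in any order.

Kai, Max, Pia, Omar

DFS with gray/black marking from Pia:
Pia gray
  Kai gray
    Omar gray
      Max gray
        Max→Pia: Pia is gray → back edge
Back edge closes the cycle Pia → Kai → Omar → Max → Pia; its vertices are {Kai, Max, Pia, Omar}.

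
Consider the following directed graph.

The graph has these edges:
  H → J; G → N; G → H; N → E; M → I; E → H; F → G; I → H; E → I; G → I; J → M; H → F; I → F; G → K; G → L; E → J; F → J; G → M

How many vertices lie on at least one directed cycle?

A vertex is on a directed cycle iff it belongs to a strongly connected component of size ≥ 2 (or has a self-loop).
The vertices on cycles are {E, F, G, H, I, J, M, N} — 8 in total.

8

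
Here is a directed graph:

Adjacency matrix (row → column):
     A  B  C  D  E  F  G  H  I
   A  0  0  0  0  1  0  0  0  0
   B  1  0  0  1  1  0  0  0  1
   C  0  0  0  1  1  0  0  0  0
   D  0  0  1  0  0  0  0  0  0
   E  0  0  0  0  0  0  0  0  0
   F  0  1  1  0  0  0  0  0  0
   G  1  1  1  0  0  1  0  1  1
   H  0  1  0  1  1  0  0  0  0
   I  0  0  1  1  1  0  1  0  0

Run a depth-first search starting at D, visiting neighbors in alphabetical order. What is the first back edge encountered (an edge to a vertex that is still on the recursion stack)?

C->D

DFS from D (visiting neighbors in alphabetical order); mark gray on enter, black on exit:
D gray
  C gray
    C→D: D is gray → back edge
First back edge: C → D.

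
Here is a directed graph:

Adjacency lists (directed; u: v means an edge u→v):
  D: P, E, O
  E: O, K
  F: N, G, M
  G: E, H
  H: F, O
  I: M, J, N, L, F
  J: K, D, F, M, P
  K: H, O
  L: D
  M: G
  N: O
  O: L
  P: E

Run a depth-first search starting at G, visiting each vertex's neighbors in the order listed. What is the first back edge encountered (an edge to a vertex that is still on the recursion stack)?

P->E

DFS from G (visiting each vertex's neighbors in the order listed); mark gray on enter, black on exit:
G gray
  E gray
    O gray
      L gray
        D gray
          P gray
            P→E: E is gray → back edge
First back edge: P → E.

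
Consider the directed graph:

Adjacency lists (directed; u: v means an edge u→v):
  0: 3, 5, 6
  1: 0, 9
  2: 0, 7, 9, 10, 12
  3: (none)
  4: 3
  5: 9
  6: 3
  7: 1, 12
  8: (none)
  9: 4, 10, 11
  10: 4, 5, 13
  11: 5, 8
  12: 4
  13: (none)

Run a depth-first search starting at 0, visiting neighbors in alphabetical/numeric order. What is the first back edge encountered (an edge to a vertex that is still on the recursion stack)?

DFS from 0 (visiting neighbors in alphabetical/numeric order); mark gray on enter, black on exit:
0 gray
  3 gray
  3 black
  5 gray
    9 gray
      4 gray
        4→3: 3 black — skip
      4 black
      10 gray
        10→4: 4 black — skip
        10→5: 5 is gray → back edge
First back edge: 10 → 5.

10->5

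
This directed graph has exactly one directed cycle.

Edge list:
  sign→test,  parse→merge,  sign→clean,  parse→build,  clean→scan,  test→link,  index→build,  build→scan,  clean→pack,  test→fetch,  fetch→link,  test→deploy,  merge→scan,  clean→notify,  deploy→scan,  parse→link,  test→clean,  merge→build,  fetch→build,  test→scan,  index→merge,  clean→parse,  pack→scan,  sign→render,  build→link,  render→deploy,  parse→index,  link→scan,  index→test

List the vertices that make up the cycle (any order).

DFS with gray/black marking from clean:
clean gray
  pack gray
    scan gray
    scan black
  pack black
  clean→scan: scan black — skip
  parse gray
    build gray
      build→scan: scan black — skip
      link gray
        link→scan: scan black — skip
      link black
    build black
    merge gray
      merge→scan: scan black — skip
      merge→build: build black — skip
    merge black
    parse→link: link black — skip
    index gray
      index→build: build black — skip
      test gray
        deploy gray
          deploy→scan: scan black — skip
        deploy black
        fetch gray
          fetch→build: build black — skip
          fetch→link: link black — skip
        fetch black
        test→scan: scan black — skip
        test→link: link black — skip
        test→clean: clean is gray → back edge
Back edge closes the cycle clean → parse → index → test → clean; its vertices are {test, clean, index, parse}.

test, clean, index, parse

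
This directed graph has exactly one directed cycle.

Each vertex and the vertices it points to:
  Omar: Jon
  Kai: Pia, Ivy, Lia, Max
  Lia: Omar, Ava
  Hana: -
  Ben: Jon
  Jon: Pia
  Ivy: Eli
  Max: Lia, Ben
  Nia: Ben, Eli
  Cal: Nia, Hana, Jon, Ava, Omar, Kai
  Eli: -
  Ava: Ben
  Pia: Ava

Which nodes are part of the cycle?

DFS with gray/black marking from Pia:
Pia gray
  Ava gray
    Ben gray
      Jon gray
        Jon→Pia: Pia is gray → back edge
Back edge closes the cycle Pia → Ava → Ben → Jon → Pia; its vertices are {Ava, Ben, Jon, Pia}.

Ava, Ben, Jon, Pia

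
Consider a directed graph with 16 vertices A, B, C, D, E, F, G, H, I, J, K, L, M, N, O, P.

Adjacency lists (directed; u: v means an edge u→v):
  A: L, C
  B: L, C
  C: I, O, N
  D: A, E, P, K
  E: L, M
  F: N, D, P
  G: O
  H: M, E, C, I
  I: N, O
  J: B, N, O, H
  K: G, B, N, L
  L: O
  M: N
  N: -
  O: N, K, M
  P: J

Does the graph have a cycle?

DFS with white/gray/black marking, starting from I:
I gray
  N gray
  N black
  O gray
    O→N: N black — skip
    K gray
      G gray
        G→O: O is gray → back edge
Back edge found, so a cycle exists: O → K → G → O.

Yes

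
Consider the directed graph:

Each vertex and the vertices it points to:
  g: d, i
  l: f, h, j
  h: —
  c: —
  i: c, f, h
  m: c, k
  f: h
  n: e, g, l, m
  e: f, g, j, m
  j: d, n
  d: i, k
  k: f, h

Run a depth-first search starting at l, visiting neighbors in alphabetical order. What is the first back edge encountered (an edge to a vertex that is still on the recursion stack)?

DFS from l (visiting neighbors in alphabetical order); mark gray on enter, black on exit:
l gray
  f gray
    h gray
    h black
  f black
  l→h: h black — skip
  j gray
    d gray
      i gray
        c gray
        c black
        i→f: f black — skip
        i→h: h black — skip
      i black
      k gray
        k→f: f black — skip
        k→h: h black — skip
      k black
    d black
    n gray
      e gray
        e→f: f black — skip
        g gray
          g→d: d black — skip
          g→i: i black — skip
        g black
        e→j: j is gray → back edge
First back edge: e → j.

e→j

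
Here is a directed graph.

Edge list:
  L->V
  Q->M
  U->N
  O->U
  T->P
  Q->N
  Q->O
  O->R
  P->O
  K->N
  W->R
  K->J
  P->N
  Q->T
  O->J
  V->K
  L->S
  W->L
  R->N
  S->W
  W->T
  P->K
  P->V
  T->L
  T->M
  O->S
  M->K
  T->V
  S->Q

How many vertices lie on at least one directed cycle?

7

A vertex is on a directed cycle iff it belongs to a strongly connected component of size ≥ 2 (or has a self-loop).
The vertices on cycles are {L, O, P, Q, S, T, W} — 7 in total.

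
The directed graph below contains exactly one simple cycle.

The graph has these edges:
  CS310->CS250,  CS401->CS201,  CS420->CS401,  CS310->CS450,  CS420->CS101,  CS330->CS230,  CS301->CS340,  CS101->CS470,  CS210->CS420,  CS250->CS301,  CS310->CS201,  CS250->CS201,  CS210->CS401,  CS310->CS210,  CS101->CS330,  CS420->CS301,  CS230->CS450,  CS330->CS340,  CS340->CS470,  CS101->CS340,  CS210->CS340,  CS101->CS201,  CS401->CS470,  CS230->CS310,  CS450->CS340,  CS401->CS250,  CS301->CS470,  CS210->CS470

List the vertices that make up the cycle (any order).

CS101, CS210, CS230, CS310, CS330, CS420

DFS with gray/black marking from CS310:
CS310 gray
  CS210 gray
    CS340 gray
      CS470 gray
      CS470 black
    CS340 black
    CS420 gray
      CS101 gray
        CS201 gray
        CS201 black
        CS101→CS340: CS340 black — skip
        CS330 gray
          CS330→CS340: CS340 black — skip
          CS230 gray
            CS230→CS310: CS310 is gray → back edge
Back edge closes the cycle CS310 → CS210 → CS420 → CS101 → CS330 → CS230 → CS310; its vertices are {CS101, CS210, CS230, CS310, CS330, CS420}.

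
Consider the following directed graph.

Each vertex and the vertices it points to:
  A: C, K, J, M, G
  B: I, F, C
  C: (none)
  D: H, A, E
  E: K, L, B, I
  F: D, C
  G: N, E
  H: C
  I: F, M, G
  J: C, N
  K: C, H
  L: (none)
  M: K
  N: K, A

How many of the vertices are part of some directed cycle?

9

A vertex is on a directed cycle iff it belongs to a strongly connected component of size ≥ 2 (or has a self-loop).
The vertices on cycles are {A, B, D, E, F, G, I, J, N} — 9 in total.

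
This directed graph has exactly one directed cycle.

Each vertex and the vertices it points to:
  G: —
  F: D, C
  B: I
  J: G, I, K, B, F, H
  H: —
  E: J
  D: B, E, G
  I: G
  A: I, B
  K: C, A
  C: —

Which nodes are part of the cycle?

DFS with gray/black marking from J:
J gray
  G gray
  G black
  I gray
    I→G: G black — skip
  I black
  K gray
    C gray
    C black
    A gray
      A→I: I black — skip
      B gray
        B→I: I black — skip
      B black
    A black
  K black
  J→B: B black — skip
  F gray
    D gray
      D→B: B black — skip
      E gray
        E→J: J is gray → back edge
Back edge closes the cycle J → F → D → E → J; its vertices are {D, E, F, J}.

D, E, F, J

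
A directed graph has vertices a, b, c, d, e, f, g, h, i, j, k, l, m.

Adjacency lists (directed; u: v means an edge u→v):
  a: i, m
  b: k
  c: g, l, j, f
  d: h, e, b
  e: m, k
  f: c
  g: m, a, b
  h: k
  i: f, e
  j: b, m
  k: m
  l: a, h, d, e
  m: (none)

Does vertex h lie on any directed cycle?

No

h lies on a cycle iff there is a path from h back to itself.
Exploring from h, it never reaches itself; equivalently, its strongly connected component is a singleton.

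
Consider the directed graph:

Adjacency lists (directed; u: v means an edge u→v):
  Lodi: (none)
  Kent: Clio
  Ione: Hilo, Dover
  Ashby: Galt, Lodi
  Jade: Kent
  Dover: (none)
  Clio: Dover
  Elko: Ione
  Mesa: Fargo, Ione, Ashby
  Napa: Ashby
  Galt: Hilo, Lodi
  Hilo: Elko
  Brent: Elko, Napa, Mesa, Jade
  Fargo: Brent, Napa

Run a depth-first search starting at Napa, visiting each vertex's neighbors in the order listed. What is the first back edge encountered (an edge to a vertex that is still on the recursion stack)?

DFS from Napa (visiting each vertex's neighbors in the order listed); mark gray on enter, black on exit:
Napa gray
  Ashby gray
    Galt gray
      Hilo gray
        Elko gray
          Ione gray
            Ione→Hilo: Hilo is gray → back edge
First back edge: Ione → Hilo.

Ione->Hilo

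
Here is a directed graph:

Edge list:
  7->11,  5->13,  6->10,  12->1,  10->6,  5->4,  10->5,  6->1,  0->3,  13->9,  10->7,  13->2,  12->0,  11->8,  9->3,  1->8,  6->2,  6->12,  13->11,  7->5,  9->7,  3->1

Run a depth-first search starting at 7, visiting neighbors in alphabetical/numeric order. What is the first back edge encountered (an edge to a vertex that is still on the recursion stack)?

9->7

DFS from 7 (visiting neighbors in alphabetical/numeric order); mark gray on enter, black on exit:
7 gray
  5 gray
    4 gray
    4 black
    13 gray
      2 gray
      2 black
      9 gray
        3 gray
          1 gray
            8 gray
            8 black
          1 black
        3 black
        9→7: 7 is gray → back edge
First back edge: 9 → 7.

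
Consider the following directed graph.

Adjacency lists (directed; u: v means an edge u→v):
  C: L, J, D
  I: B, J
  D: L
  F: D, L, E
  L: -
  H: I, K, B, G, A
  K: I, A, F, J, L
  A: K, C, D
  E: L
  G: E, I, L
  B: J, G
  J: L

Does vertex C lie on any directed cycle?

C lies on a cycle iff there is a path from C back to itself.
Exploring from C, it never reaches itself; equivalently, its strongly connected component is a singleton.

No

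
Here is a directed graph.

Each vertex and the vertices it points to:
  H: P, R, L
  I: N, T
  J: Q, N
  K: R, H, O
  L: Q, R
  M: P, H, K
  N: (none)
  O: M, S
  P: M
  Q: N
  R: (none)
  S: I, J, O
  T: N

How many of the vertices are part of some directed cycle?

A vertex is on a directed cycle iff it belongs to a strongly connected component of size ≥ 2 (or has a self-loop).
The vertices on cycles are {H, K, M, O, P, S} — 6 in total.

6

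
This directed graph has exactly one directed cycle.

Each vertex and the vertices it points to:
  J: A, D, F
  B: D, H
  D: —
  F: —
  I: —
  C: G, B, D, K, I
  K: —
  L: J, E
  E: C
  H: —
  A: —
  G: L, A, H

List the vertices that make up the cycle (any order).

C, E, G, L

DFS with gray/black marking from L:
L gray
  J gray
    A gray
    A black
    D gray
    D black
    F gray
    F black
  J black
  E gray
    C gray
      G gray
        G→L: L is gray → back edge
Back edge closes the cycle L → E → C → G → L; its vertices are {C, E, G, L}.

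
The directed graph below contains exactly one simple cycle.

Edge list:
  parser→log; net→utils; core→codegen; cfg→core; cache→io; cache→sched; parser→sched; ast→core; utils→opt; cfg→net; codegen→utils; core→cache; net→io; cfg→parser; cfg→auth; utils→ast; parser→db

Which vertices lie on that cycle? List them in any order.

ast, core, utils, codegen

DFS with gray/black marking from core:
core gray
  cache gray
    io gray
    io black
    sched gray
    sched black
  cache black
  codegen gray
    utils gray
      ast gray
        ast→core: core is gray → back edge
Back edge closes the cycle core → codegen → utils → ast → core; its vertices are {ast, core, utils, codegen}.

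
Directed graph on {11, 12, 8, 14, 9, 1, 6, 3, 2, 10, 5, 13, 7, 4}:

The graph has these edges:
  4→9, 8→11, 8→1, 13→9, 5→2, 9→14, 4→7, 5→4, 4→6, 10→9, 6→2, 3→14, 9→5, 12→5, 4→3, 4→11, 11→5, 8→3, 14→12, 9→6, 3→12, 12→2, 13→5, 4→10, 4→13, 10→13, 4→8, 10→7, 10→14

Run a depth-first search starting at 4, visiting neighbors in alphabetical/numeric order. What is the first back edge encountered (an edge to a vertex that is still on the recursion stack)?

5→4

DFS from 4 (visiting neighbors in alphabetical/numeric order); mark gray on enter, black on exit:
4 gray
  3 gray
    12 gray
      2 gray
      2 black
      5 gray
        5→2: 2 black — skip
        5→4: 4 is gray → back edge
First back edge: 5 → 4.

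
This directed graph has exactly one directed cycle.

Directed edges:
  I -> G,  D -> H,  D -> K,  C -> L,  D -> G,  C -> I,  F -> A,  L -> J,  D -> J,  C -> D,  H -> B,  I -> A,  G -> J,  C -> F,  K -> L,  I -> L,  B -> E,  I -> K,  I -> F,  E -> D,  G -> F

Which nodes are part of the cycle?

B, D, E, H

DFS with gray/black marking from D:
D gray
  H gray
    B gray
      E gray
        E→D: D is gray → back edge
Back edge closes the cycle D → H → B → E → D; its vertices are {B, D, E, H}.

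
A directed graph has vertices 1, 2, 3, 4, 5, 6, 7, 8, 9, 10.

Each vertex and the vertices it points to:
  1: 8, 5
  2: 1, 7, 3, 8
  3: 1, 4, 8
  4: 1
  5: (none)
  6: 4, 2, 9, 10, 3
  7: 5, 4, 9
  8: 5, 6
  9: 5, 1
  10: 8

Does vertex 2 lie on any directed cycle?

Yes

2 is on a cycle iff 2 can reach itself via ≥1 edge.
2 → 8 → 6 → 2 — yes.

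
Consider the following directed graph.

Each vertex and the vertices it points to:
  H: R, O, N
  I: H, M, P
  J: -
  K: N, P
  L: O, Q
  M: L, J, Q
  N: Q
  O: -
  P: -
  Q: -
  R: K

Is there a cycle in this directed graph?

No

DFS with white/gray/black marking, starting from K:
K gray
  N gray
    Q gray
    Q black
  N black
  P gray
  P black
K black
H gray
  R gray
    R→K: K black — skip
  R black
  O gray
  O black
  H→N: N black — skip
H black
I gray
  I→H: H black — skip
  M gray
    L gray
      L→O: O black — skip
      L→Q: Q black — skip
    L black
    J gray
    J black
    M→Q: Q black — skip
  M black
  I→P: P black — skip
I black
Every edge goes to a white or black vertex — no back edge, so the graph is acyclic.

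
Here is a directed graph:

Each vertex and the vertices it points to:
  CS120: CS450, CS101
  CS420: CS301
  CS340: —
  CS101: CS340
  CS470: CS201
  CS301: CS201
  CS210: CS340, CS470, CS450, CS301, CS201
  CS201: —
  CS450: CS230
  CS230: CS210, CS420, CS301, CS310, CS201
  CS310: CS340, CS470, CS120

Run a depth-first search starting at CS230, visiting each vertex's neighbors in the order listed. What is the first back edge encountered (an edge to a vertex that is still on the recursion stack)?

CS450->CS230

DFS from CS230 (visiting each vertex's neighbors in the order listed); mark gray on enter, black on exit:
CS230 gray
  CS210 gray
    CS340 gray
    CS340 black
    CS470 gray
      CS201 gray
      CS201 black
    CS470 black
    CS450 gray
      CS450→CS230: CS230 is gray → back edge
First back edge: CS450 → CS230.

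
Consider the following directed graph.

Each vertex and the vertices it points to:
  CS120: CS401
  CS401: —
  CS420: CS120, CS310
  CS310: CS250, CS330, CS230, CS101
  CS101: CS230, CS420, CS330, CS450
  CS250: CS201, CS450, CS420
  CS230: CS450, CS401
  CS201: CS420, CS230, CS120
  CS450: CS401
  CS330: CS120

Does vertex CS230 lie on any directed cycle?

CS230 lies on a cycle iff there is a path from CS230 back to itself.
Exploring from CS230, it never reaches itself; equivalently, its strongly connected component is a singleton.

No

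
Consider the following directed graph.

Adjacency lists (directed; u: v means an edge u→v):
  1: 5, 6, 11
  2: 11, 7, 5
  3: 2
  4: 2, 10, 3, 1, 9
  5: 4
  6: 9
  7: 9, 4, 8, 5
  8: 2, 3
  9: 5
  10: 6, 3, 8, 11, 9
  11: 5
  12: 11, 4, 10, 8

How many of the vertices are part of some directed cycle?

A vertex is on a directed cycle iff it belongs to a strongly connected component of size ≥ 2 (or has a self-loop).
The vertices on cycles are {1, 2, 3, 4, 5, 6, 7, 8, 9, 10, 11} — 11 in total.

11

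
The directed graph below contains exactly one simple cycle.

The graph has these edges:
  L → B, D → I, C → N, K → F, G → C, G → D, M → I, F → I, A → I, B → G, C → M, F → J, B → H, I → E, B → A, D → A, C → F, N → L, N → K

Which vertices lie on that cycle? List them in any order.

B, C, G, L, N

DFS with gray/black marking from N:
N gray
  L gray
    B gray
      A gray
        I gray
          E gray
          E black
        I black
      A black
      G gray
        D gray
          D→A: A black — skip
          D→I: I black — skip
        D black
        C gray
          F gray
            J gray
            J black
            F→I: I black — skip
          F black
          C→N: N is gray → back edge
Back edge closes the cycle N → L → B → G → C → N; its vertices are {B, C, G, L, N}.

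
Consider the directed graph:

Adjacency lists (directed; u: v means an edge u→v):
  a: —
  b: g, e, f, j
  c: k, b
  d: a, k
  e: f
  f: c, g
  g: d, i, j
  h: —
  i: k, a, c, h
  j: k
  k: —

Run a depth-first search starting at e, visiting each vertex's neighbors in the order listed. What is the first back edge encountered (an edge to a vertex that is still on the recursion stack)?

i->c

DFS from e (visiting each vertex's neighbors in the order listed); mark gray on enter, black on exit:
e gray
  f gray
    c gray
      k gray
      k black
      b gray
        g gray
          d gray
            a gray
            a black
            d→k: k black — skip
          d black
          i gray
            i→k: k black — skip
            i→a: a black — skip
            i→c: c is gray → back edge
First back edge: i → c.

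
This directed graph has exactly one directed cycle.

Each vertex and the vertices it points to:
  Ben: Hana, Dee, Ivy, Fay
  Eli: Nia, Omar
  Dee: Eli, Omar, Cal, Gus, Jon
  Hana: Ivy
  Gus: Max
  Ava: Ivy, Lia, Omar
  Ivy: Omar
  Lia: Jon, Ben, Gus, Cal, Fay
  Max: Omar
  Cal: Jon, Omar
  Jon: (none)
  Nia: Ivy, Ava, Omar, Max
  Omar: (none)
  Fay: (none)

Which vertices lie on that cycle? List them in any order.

Ava, Ben, Dee, Eli, Lia, Nia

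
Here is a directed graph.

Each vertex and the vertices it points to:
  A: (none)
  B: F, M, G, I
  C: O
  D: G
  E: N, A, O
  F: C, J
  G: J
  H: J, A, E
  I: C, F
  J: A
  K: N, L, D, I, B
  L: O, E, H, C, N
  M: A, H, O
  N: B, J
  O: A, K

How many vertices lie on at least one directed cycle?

11

A vertex is on a directed cycle iff it belongs to a strongly connected component of size ≥ 2 (or has a self-loop).
The vertices on cycles are {B, C, E, F, H, I, K, L, M, N, O} — 11 in total.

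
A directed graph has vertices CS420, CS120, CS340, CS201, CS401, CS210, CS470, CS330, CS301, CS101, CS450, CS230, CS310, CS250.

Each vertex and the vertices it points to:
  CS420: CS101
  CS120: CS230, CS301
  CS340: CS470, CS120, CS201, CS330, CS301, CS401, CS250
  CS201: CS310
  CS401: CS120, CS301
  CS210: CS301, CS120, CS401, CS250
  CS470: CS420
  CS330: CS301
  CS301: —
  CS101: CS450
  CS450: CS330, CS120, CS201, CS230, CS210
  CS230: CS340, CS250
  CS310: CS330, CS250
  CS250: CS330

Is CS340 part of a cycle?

Yes

CS340 is on a cycle iff CS340 can reach itself via ≥1 edge.
CS340 → CS120 → CS230 → CS340 — yes.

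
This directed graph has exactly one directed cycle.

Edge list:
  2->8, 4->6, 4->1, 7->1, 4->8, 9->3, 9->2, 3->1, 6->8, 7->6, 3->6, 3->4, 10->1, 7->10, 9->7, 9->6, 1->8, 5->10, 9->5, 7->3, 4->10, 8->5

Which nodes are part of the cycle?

1, 5, 8, 10

DFS with gray/black marking from 5:
5 gray
  10 gray
    1 gray
      8 gray
        8→5: 5 is gray → back edge
Back edge closes the cycle 5 → 10 → 1 → 8 → 5; its vertices are {1, 5, 8, 10}.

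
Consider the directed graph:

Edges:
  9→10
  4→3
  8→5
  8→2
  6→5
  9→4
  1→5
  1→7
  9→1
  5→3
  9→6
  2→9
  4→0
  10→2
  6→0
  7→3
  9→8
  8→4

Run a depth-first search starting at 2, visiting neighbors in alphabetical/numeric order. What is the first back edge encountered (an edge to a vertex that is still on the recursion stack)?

8→2

DFS from 2 (visiting neighbors in alphabetical/numeric order); mark gray on enter, black on exit:
2 gray
  9 gray
    1 gray
      5 gray
        3 gray
        3 black
      5 black
      7 gray
        7→3: 3 black — skip
      7 black
    1 black
    4 gray
      0 gray
      0 black
      4→3: 3 black — skip
    4 black
    6 gray
      6→0: 0 black — skip
      6→5: 5 black — skip
    6 black
    8 gray
      8→2: 2 is gray → back edge
First back edge: 8 → 2.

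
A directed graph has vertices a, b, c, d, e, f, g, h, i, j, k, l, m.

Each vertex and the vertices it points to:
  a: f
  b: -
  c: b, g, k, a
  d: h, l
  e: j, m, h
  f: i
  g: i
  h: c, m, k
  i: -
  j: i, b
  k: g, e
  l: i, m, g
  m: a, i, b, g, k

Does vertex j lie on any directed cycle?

j lies on a cycle iff there is a path from j back to itself.
Exploring from j, it never reaches itself; equivalently, its strongly connected component is a singleton.

No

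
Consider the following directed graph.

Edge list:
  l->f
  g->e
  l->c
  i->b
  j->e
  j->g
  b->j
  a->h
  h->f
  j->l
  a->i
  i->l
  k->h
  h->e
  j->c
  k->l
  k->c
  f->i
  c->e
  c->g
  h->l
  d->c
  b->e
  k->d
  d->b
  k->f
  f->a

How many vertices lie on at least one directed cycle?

7

A vertex is on a directed cycle iff it belongs to a strongly connected component of size ≥ 2 (or has a self-loop).
The vertices on cycles are {a, b, f, h, i, j, l} — 7 in total.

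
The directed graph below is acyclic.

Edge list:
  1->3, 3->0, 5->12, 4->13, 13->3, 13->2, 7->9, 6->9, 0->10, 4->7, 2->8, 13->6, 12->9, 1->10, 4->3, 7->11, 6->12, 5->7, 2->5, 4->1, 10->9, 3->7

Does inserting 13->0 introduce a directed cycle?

No

Adding 13→0 creates a cycle iff 0 can already reach 13.
Explore from 0: no path reaches 13. The graph stays acyclic.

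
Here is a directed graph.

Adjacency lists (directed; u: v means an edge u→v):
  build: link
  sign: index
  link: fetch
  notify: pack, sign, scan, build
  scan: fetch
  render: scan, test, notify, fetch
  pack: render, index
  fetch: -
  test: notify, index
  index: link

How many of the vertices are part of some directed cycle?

A vertex is on a directed cycle iff it belongs to a strongly connected component of size ≥ 2 (or has a self-loop).
The vertices on cycles are {pack, test, notify, render} — 4 in total.

4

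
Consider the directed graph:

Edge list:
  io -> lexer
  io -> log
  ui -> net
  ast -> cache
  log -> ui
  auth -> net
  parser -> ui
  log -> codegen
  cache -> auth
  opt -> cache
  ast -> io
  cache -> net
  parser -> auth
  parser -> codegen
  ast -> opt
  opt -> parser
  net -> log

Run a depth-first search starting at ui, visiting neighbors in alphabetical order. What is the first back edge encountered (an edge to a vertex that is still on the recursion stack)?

DFS from ui (visiting neighbors in alphabetical order); mark gray on enter, black on exit:
ui gray
  net gray
    log gray
      codegen gray
      codegen black
      log→ui: ui is gray → back edge
First back edge: log → ui.

log->ui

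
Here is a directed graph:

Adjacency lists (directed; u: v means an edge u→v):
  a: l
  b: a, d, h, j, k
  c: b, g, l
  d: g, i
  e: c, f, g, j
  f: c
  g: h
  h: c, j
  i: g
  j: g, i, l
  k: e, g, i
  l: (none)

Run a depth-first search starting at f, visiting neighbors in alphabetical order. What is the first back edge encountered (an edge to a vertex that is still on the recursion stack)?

DFS from f (visiting neighbors in alphabetical order); mark gray on enter, black on exit:
f gray
  c gray
    b gray
      a gray
        l gray
        l black
      a black
      d gray
        g gray
          h gray
            h→c: c is gray → back edge
First back edge: h → c.

h->c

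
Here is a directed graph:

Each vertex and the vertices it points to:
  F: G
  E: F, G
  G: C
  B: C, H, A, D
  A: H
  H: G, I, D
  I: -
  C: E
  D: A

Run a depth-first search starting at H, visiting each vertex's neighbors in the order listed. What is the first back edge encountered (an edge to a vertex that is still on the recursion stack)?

F->G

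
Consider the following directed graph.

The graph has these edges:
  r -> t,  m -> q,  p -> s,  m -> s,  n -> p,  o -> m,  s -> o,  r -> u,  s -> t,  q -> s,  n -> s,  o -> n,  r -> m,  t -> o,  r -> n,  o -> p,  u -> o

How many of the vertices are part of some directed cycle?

A vertex is on a directed cycle iff it belongs to a strongly connected component of size ≥ 2 (or has a self-loop).
The vertices on cycles are {m, n, o, p, q, s, t} — 7 in total.

7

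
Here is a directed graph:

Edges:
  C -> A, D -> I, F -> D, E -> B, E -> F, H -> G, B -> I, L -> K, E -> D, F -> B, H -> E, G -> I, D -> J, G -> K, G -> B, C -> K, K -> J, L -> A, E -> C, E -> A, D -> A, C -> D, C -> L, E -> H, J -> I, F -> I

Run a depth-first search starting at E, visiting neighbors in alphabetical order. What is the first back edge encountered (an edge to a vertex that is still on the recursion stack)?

H->E

DFS from E (visiting neighbors in alphabetical order); mark gray on enter, black on exit:
E gray
  A gray
  A black
  B gray
    I gray
    I black
  B black
  C gray
    C→A: A black — skip
    D gray
      D→A: A black — skip
      D→I: I black — skip
      J gray
        J→I: I black — skip
      J black
    D black
    K gray
      K→J: J black — skip
    K black
    L gray
      L→A: A black — skip
      L→K: K black — skip
    L black
  C black
  E→D: D black — skip
  F gray
    F→B: B black — skip
    F→D: D black — skip
    F→I: I black — skip
  F black
  H gray
    H→E: E is gray → back edge
First back edge: H → E.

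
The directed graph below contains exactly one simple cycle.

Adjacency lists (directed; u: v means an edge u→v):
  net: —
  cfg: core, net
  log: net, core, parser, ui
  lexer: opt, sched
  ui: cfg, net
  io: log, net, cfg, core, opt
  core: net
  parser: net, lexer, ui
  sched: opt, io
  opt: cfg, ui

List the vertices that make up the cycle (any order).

DFS with gray/black marking from lexer:
lexer gray
  opt gray
    cfg gray
      core gray
        net gray
        net black
      core black
      cfg→net: net black — skip
    cfg black
    ui gray
      ui→cfg: cfg black — skip
      ui→net: net black — skip
    ui black
  opt black
  sched gray
    sched→opt: opt black — skip
    io gray
      log gray
        log→net: net black — skip
        log→core: core black — skip
        parser gray
          parser→net: net black — skip
          parser→lexer: lexer is gray → back edge
Back edge closes the cycle lexer → sched → io → log → parser → lexer; its vertices are {io, log, lexer, sched, parser}.

io, log, lexer, sched, parser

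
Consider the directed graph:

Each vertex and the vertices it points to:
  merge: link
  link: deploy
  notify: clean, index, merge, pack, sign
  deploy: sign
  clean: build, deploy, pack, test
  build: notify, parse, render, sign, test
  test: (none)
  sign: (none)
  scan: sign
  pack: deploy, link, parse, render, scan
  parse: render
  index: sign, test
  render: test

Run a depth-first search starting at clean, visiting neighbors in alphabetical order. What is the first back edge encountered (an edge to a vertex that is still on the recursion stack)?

notify→clean

DFS from clean (visiting neighbors in alphabetical order); mark gray on enter, black on exit:
clean gray
  build gray
    notify gray
      notify→clean: clean is gray → back edge
First back edge: notify → clean.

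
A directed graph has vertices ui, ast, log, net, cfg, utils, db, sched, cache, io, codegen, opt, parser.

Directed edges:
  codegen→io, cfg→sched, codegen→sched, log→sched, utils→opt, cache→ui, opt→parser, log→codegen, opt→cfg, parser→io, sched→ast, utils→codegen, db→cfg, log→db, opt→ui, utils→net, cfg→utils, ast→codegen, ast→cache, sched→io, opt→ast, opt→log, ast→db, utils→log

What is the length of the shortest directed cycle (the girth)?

For each vertex v, BFS finds the shortest path from v back to v.
The shortest such closed walk is utils → opt → cfg → utils, length 3.

3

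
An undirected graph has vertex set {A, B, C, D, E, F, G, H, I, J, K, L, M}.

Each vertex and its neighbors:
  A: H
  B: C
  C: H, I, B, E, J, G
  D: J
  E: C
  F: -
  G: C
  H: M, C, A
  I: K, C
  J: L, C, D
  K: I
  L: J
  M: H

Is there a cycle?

No

DFS, tracking each vertex's parent; an edge to a visited non-parent vertex closes a cycle.
Start from G:
visit G (parent –)
  visit C (parent G)
    visit H (parent C)
      visit M (parent H)
        M–H: parent, skip
      H–C: parent, skip
      visit A (parent H)
        A–H: parent, skip
    visit I (parent C)
      visit K (parent I)
        K–I: parent, skip
      I–C: parent, skip
    visit B (parent C)
      B–C: parent, skip
    visit E (parent C)
      E–C: parent, skip
    visit J (parent C)
      visit L (parent J)
        L–J: parent, skip
      J–C: parent, skip
      visit D (parent J)
        D–J: parent, skip
    C–G: parent, skip
visit F (parent –)
No non-parent visited neighbor found — the graph is a forest.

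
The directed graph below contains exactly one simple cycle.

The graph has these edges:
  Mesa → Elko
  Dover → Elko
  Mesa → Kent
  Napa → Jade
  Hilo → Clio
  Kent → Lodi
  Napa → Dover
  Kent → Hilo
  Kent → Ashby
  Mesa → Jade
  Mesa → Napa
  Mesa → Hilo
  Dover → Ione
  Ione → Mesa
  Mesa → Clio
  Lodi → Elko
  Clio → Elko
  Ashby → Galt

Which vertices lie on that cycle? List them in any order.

Ione, Mesa, Napa, Dover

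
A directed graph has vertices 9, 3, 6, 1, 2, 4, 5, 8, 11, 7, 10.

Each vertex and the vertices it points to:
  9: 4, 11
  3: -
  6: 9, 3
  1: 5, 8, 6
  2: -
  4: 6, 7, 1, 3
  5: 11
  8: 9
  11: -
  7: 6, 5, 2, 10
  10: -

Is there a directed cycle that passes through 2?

No

2 lies on a cycle iff there is a path from 2 back to itself.
Exploring from 2, it never reaches itself; equivalently, its strongly connected component is a singleton.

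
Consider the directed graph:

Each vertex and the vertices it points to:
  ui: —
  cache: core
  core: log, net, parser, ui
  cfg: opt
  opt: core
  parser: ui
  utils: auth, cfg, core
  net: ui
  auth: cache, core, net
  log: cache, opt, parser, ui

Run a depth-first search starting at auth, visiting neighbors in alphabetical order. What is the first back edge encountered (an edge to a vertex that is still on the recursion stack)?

log→cache

DFS from auth (visiting neighbors in alphabetical order); mark gray on enter, black on exit:
auth gray
  cache gray
    core gray
      log gray
        log→cache: cache is gray → back edge
First back edge: log → cache.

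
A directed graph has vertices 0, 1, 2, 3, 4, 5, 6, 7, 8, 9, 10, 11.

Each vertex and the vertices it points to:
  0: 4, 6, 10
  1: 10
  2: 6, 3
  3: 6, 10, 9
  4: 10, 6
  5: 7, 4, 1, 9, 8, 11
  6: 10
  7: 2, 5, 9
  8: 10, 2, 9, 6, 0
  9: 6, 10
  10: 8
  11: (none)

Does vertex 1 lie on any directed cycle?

1 lies on a cycle iff there is a path from 1 back to itself.
Exploring from 1, it never reaches itself; equivalently, its strongly connected component is a singleton.

No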